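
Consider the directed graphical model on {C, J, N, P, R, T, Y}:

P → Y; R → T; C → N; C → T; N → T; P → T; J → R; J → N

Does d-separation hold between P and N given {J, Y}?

We examine all 3 paths between P and N:
Path 1: P → T ← R ← J → N
  T is a collider here and neither T nor any of its descendants is conditioned on, so the collider stays closed — the path is blocked at T.
Path 2: P → T ← C → N
  T is a collider here and neither T nor any of its descendants is conditioned on, so the collider stays closed — the path is blocked at T.
Path 3: P → T ← N
  T is a collider here and neither T nor any of its descendants is conditioned on, so the collider stays closed — the path is blocked at T.
Every path is blocked, so P and N are d-separated given {J, Y}.

Yes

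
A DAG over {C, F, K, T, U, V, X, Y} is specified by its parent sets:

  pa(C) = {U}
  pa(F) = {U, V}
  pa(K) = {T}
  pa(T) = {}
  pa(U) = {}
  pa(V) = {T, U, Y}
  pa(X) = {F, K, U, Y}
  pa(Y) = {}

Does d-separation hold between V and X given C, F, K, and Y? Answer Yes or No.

There are 6 undirected paths between V and X; checking each against the conditioning set {C, F, K, Y}:
Path 1: V ← Y → X
  Y is a fork here and Y is conditioned on, so the path is blocked at Y.
Path 2: V → F → X
  F is a chain here and F is conditioned on, so the path is blocked at F.
Path 3: V → F ← U → X
  F is a collider and F is conditioned on, which opens it; U is a fork and U is not conditioned on — no node blocks this path, so it is active.
Path 4: V ← U → X
  U is a fork and U is not conditioned on — no node blocks this path, so it is active.
Path 5: V ← U → F → X
  F is a chain here and F is conditioned on, so the path is blocked at F.
Path 6: V ← T → K → X
  K is a chain here and K is conditioned on, so the path is blocked at K.
Since the path V → F ← U → X is active, V and X are not d-separated given {C, F, K, Y}.

No — V and X are not d-separated given {C, F, K, Y}.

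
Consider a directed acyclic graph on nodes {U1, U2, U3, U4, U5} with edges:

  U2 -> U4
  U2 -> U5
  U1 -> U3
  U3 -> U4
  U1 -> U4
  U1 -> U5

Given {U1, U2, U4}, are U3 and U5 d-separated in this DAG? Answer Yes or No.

There are 4 undirected paths between U3 and U5; checking each against the conditioning set {U1, U2, U4}:
  1. U3 → U4 ← U2 → U5 — U4:collider[open]; U2:fork[blocks] ⇒ blocked
  2. U3 → U4 ← U1 → U5 — U4:collider[open]; U1:fork[blocks] ⇒ blocked
  3. U3 ← U1 → U4 ← U2 → U5 — U1:fork[blocks]; U4:collider[open]; U2:fork[blocks] ⇒ blocked
  4. U3 ← U1 → U5 — U1:fork[blocks] ⇒ blocked
Every path is blocked, so U3 and U5 are d-separated given {U1, U2, U4}.

Yes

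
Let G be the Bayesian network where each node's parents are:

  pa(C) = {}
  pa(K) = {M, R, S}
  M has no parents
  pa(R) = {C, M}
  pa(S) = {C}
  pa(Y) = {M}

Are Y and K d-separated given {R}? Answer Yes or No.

3 paths connect Y and K; each must be blocked for d-separation to hold:
Path 1: Y ← M → K
  M is a fork and M is not conditioned on — no node blocks this path, so it is active.
Path 2: Y ← M → R ← C → S → K
  M is a fork and M is not conditioned on; R is a collider and R is conditioned on, which opens it; C is a fork and C is not conditioned on; S is a chain and S is not conditioned on — no node blocks this path, so it is active.
Path 3: Y ← M → R → K
  R is a chain here and R is conditioned on, so the path is blocked at R.
Because an active path exists, Y and K are not d-separated.

No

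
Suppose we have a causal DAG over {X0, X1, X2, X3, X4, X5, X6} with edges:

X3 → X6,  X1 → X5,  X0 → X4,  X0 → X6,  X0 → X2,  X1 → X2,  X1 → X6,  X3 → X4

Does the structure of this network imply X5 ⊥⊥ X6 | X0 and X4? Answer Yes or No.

3 paths connect X5 and X6; each must be blocked for d-separation to hold:
  1. X5 ← X1 → X2 ← X0 → X6 — X1:fork[open]; X2:collider[blocks]; X0:fork[blocks] ⇒ blocked
  2. X5 ← X1 → X2 ← X0 → X4 ← X3 → X6 — X1:fork[open]; X2:collider[blocks]; X0:fork[blocks]; X4:collider[open]; X3:fork[open] ⇒ blocked
  3. X5 ← X1 → X6 — X1:fork[open] ⇒ active
Because an active path exists, X5 and X6 are not d-separated.

No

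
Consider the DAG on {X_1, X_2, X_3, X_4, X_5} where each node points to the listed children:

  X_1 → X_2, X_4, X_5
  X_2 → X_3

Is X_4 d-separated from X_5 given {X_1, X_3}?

Yes

There is one path between X_4 and X_5:
  1. X_4 ← X_1 → X_5 — X_1:fork[blocks] ⇒ blocked
All paths are blocked; X_4 ⊥ X_5 | {X_1, X_3} holds.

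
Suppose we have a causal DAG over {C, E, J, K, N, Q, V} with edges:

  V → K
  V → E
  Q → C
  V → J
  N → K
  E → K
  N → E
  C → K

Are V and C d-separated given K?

No — V and C are not d-separated given {K}.

3 paths connect V and C; each must be blocked for d-separation to hold:
Path 1: V → K ← C
  K is a collider and K is conditioned on, which opens it — no node blocks this path, so it is active.
Path 2: V → E ← N → K ← C
  E is a collider and its descendant K is conditioned on, which opens it; N is a fork and N is not conditioned on; K is a collider and K is conditioned on, which opens it — no node blocks this path, so it is active.
Path 3: V → E → K ← C
  E is a chain and E is not conditioned on; K is a collider and K is conditioned on, which opens it — no node blocks this path, so it is active.
At least one path is unblocked, so d-separation fails.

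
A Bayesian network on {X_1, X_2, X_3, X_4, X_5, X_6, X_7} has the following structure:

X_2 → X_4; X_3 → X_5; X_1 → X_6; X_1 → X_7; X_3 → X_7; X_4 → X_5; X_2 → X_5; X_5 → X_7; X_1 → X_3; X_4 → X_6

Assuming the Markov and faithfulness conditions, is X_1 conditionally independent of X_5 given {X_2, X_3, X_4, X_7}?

We examine all 6 paths between X_1 and X_5:
  1. X_1 → X_6 ← X_4 ← X_2 → X_5 — X_6:collider[blocks]; X_4:chain[blocks]; X_2:fork[blocks] ⇒ blocked
  2. X_1 → X_6 ← X_4 → X_5 — X_6:collider[blocks]; X_4:fork[blocks] ⇒ blocked
  3. X_1 → X_7 ← X_3 → X_5 — X_7:collider[open]; X_3:fork[blocks] ⇒ blocked
  4. X_1 → X_7 ← X_5 — X_7:collider[open] ⇒ active
  5. X_1 → X_3 → X_7 ← X_5 — X_3:chain[blocks]; X_7:collider[open] ⇒ blocked
  6. X_1 → X_3 → X_5 — X_3:chain[blocks] ⇒ blocked
Because an active path exists, X_1 and X_5 are not d-separated.

No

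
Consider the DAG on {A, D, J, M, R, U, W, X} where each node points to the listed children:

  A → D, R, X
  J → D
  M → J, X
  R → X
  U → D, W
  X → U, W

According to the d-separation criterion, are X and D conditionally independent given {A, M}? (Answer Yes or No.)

No — X and D are not d-separated given {A, M}.

We examine all 5 paths between X and D:
Path 1: X → U → D
  U is a chain and U is not conditioned on — no node blocks this path, so it is active.
Path 2: X → W ← U → D
  W is a collider here and neither W nor any of its descendants is conditioned on, so the collider stays closed — the path is blocked at W.
Path 3: X ← M → J → D
  M is a fork here and M is conditioned on, so the path is blocked at M.
Path 4: X ← A → D
  A is a fork here and A is conditioned on, so the path is blocked at A.
Path 5: X ← R ← A → D
  A is a fork here and A is conditioned on, so the path is blocked at A.
At least one path is unblocked, so d-separation fails.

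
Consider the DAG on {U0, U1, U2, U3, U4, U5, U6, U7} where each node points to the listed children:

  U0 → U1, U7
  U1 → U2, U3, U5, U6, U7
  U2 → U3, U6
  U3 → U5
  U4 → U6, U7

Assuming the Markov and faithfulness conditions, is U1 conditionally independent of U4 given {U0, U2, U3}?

Yes

6 paths connect U1 and U4; each must be blocked for d-separation to hold:
Path 1: U1 → U7 ← U4
  U7 is a collider here and neither U7 nor any of its descendants is conditioned on, so the collider stays closed — the path is blocked at U7.
Path 2: U1 → U3 ← U2 → U6 ← U4
  U2 is a fork here and U2 is conditioned on, so the path is blocked at U2.
Path 3: U1 → U2 → U6 ← U4
  U2 is a chain here and U2 is conditioned on, so the path is blocked at U2.
Path 4: U1 → U6 ← U4
  U6 is a collider here and neither U6 nor any of its descendants is conditioned on, so the collider stays closed — the path is blocked at U6.
Path 5: U1 ← U0 → U7 ← U4
  U0 is a fork here and U0 is conditioned on, so the path is blocked at U0.
Path 6: U1 → U5 ← U3 ← U2 → U6 ← U4
  U5 is a collider here and neither U5 nor any of its descendants is conditioned on, so the collider stays closed — the path is blocked at U5.
All paths are blocked; U1 ⊥ U4 | {U0, U2, U3} holds.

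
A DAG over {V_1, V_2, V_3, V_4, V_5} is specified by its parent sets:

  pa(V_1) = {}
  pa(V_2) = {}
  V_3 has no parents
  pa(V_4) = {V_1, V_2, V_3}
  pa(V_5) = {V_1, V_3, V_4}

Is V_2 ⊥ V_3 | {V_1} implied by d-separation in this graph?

There are 3 undirected paths between V_2 and V_3; checking each against the conditioning set {V_1}:
Path 1: V_2 → V_4 ← V_1 → V_5 ← V_3
  V_4 is a collider here and neither V_4 nor any of its descendants is conditioned on, so the collider stays closed — the path is blocked at V_4.
Path 2: V_2 → V_4 ← V_3
  V_4 is a collider here and neither V_4 nor any of its descendants is conditioned on, so the collider stays closed — the path is blocked at V_4.
Path 3: V_2 → V_4 → V_5 ← V_3
  V_5 is a collider here and neither V_5 nor any of its descendants is conditioned on, so the collider stays closed — the path is blocked at V_5.
All paths are blocked; V_2 ⊥ V_3 | {V_1} holds.

Yes — V_2 and V_3 are d-separated given {V_1}.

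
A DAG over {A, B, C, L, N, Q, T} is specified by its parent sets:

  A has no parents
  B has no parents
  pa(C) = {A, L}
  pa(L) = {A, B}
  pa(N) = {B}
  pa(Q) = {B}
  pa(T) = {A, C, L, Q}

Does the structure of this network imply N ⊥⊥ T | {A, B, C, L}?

Yes — N and T are d-separated given {A, B, C, L}.

There are 6 undirected paths between N and T; checking each against the conditioning set {A, B, C, L}:
  1. N ← B → Q → T — B:fork[blocks]; Q:chain[open] ⇒ blocked
  2. N ← B → L → C → T — B:fork[blocks]; L:chain[blocks]; C:chain[blocks] ⇒ blocked
  3. N ← B → L → C ← A → T — B:fork[blocks]; L:chain[blocks]; C:collider[open]; A:fork[blocks] ⇒ blocked
  4. N ← B → L → T — B:fork[blocks]; L:chain[blocks] ⇒ blocked
  5. N ← B → L ← A → C → T — B:fork[blocks]; L:collider[open]; A:fork[blocks]; C:chain[blocks] ⇒ blocked
  6. N ← B → L ← A → T — B:fork[blocks]; L:collider[open]; A:fork[blocks] ⇒ blocked
Since every path is blocked, d-separation holds.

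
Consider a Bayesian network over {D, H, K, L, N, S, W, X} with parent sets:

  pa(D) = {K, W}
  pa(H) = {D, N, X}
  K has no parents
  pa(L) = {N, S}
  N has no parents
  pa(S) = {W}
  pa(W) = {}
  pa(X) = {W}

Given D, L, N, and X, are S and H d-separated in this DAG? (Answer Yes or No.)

Yes — S and H are d-separated given {D, L, N, X}.

There are 3 undirected paths between S and H; checking each against the conditioning set {D, L, N, X}:
  1. S ← W → D → H — W:fork[open]; D:chain[blocks] ⇒ blocked
  2. S ← W → X → H — W:fork[open]; X:chain[blocks] ⇒ blocked
  3. S → L ← N → H — L:collider[open]; N:fork[blocks] ⇒ blocked
Since every path is blocked, d-separation holds.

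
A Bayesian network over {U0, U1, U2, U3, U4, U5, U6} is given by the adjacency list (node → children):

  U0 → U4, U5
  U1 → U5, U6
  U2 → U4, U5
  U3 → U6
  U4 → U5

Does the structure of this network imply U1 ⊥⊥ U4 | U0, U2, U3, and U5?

3 paths connect U1 and U4; each must be blocked for d-separation to hold:
Path 1: U1 → U5 ← U4
  U5 is a collider and U5 is conditioned on, which opens it — no node blocks this path, so it is active.
Path 2: U1 → U5 ← U2 → U4
  U2 is a fork here and U2 is conditioned on, so the path is blocked at U2.
Path 3: U1 → U5 ← U0 → U4
  U0 is a fork here and U0 is conditioned on, so the path is blocked at U0.
Because an active path exists, U1 and U4 are not d-separated.

No — U1 and U4 are not d-separated given {U0, U2, U3, U5}.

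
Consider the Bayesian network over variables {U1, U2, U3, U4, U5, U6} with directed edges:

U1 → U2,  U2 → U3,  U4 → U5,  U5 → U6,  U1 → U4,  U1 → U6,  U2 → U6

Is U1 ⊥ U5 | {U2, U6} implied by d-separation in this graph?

No — U1 and U5 are not d-separated given {U2, U6}.

Enumerating the 3 paths from U1 to U5 and testing each for blocking by {U2, U6}:
  1. U1 → U4 → U5 — U4:chain[open] ⇒ active
  2. U1 → U6 ← U5 — U6:collider[open] ⇒ active
  3. U1 → U2 → U6 ← U5 — U2:chain[blocks]; U6:collider[open] ⇒ blocked
Since the path U1 → U4 → U5 is active, U1 and U5 are not d-separated given {U2, U6}.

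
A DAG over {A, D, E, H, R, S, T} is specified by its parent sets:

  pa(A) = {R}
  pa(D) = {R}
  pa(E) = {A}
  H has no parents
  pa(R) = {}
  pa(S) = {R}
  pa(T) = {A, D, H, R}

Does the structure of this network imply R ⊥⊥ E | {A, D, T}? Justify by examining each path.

Yes — R and E are d-separated given {A, D, T}.

3 paths connect R and E; each must be blocked for d-separation to hold:
Path 1: R → D → T ← A → E
  D is a chain here and D is conditioned on, so the path is blocked at D.
Path 2: R → T ← A → E
  A is a fork here and A is conditioned on, so the path is blocked at A.
Path 3: R → A → E
  A is a chain here and A is conditioned on, so the path is blocked at A.
Since every path is blocked, d-separation holds.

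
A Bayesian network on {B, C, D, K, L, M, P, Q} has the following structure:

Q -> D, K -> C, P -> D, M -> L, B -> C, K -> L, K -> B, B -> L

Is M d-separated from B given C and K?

We examine all 3 paths between M and B:
Path 1: M → L ← B
  L is a collider here and neither L nor any of its descendants is conditioned on, so the collider stays closed — the path is blocked at L.
Path 2: M → L ← K → B
  L is a collider here and neither L nor any of its descendants is conditioned on, so the collider stays closed — the path is blocked at L.
Path 3: M → L ← K → C ← B
  L is a collider here and neither L nor any of its descendants is conditioned on, so the collider stays closed — the path is blocked at L.
All paths are blocked; M ⊥ B | {C, K} holds.

Yes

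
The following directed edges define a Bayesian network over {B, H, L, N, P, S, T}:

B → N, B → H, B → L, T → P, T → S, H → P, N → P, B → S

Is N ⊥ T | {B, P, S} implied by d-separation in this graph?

No

Enumerating the 4 paths from N to T and testing each for blocking by {B, P, S}:
Path 1: N → P ← T
  P is a collider and P is conditioned on, which opens it — no node blocks this path, so it is active.
Path 2: N → P ← H ← B → S ← T
  B is a fork here and B is conditioned on, so the path is blocked at B.
Path 3: N ← B → S ← T
  B is a fork here and B is conditioned on, so the path is blocked at B.
Path 4: N ← B → H → P ← T
  B is a fork here and B is conditioned on, so the path is blocked at B.
Since the path N → P ← T is active, N and T are not d-separated given {B, P, S}.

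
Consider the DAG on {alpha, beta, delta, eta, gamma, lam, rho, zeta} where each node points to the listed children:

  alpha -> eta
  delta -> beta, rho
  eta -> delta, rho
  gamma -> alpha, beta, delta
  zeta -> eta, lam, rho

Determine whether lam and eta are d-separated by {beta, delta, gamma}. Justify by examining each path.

No

There are 5 undirected paths between lam and eta; checking each against the conditioning set {beta, delta, gamma}:
Path 1: lam ← zeta → rho ← eta
  rho is a collider here and neither rho nor any of its descendants is conditioned on, so the collider stays closed — the path is blocked at rho.
Path 2: lam ← zeta → rho ← delta → beta ← gamma → alpha → eta
  rho is a collider here and neither rho nor any of its descendants is conditioned on, so the collider stays closed — the path is blocked at rho.
Path 3: lam ← zeta → rho ← delta ← gamma → alpha → eta
  rho is a collider here and neither rho nor any of its descendants is conditioned on, so the collider stays closed — the path is blocked at rho.
Path 4: lam ← zeta → rho ← delta ← eta
  rho is a collider here and neither rho nor any of its descendants is conditioned on, so the collider stays closed — the path is blocked at rho.
Path 5: lam ← zeta → eta
  zeta is a fork and zeta is not conditioned on — no node blocks this path, so it is active.
Because an active path exists, lam and eta are not d-separated.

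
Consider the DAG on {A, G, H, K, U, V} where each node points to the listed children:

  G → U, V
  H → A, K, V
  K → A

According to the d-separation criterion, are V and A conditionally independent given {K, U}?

2 paths connect V and A; each must be blocked for d-separation to hold:
  1. V ← H → A — H:fork[open] ⇒ active
  2. V ← H → K → A — H:fork[open]; K:chain[blocks] ⇒ blocked
Because an active path exists, V and A are not d-separated.

No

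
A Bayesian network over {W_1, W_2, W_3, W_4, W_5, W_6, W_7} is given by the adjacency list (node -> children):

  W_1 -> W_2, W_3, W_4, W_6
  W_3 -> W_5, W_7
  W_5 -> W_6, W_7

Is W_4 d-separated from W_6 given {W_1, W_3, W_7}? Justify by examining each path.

Yes

3 paths connect W_4 and W_6; each must be blocked for d-separation to hold:
  1. W_4 ← W_1 → W_6 — W_1:fork[blocks] ⇒ blocked
  2. W_4 ← W_1 → W_3 → W_7 ← W_5 → W_6 — W_1:fork[blocks]; W_3:chain[blocks]; W_7:collider[open]; W_5:fork[open] ⇒ blocked
  3. W_4 ← W_1 → W_3 → W_5 → W_6 — W_1:fork[blocks]; W_3:chain[blocks]; W_5:chain[open] ⇒ blocked
All paths are blocked; W_4 ⊥ W_6 | {W_1, W_3, W_7} holds.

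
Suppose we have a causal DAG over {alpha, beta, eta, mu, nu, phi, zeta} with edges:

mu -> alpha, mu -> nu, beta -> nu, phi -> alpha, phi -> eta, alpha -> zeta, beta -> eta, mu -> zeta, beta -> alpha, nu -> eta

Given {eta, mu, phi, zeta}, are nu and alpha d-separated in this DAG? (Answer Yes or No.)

No — nu and alpha are not d-separated given {eta, mu, phi, zeta}.

There are 6 undirected paths between nu and alpha; checking each against the conditioning set {eta, mu, phi, zeta}:
  1. nu ← mu → alpha — mu:fork[blocks] ⇒ blocked
  2. nu ← mu → zeta ← alpha — mu:fork[blocks]; zeta:collider[open] ⇒ blocked
  3. nu → eta ← phi → alpha — eta:collider[open]; phi:fork[blocks] ⇒ blocked
  4. nu → eta ← beta → alpha — eta:collider[open]; beta:fork[open] ⇒ active
  5. nu ← beta → eta ← phi → alpha — beta:fork[open]; eta:collider[open]; phi:fork[blocks] ⇒ blocked
  6. nu ← beta → alpha — beta:fork[open] ⇒ active
At least one path is unblocked, so d-separation fails.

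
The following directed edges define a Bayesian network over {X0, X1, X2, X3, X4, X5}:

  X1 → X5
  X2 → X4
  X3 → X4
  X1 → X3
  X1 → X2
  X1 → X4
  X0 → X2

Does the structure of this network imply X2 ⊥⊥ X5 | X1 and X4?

Yes

Enumerating the 3 paths from X2 to X5 and testing each for blocking by {X1, X4}:
Path 1: X2 → X4 ← X3 ← X1 → X5
  X1 is a fork here and X1 is conditioned on, so the path is blocked at X1.
Path 2: X2 → X4 ← X1 → X5
  X1 is a fork here and X1 is conditioned on, so the path is blocked at X1.
Path 3: X2 ← X1 → X5
  X1 is a fork here and X1 is conditioned on, so the path is blocked at X1.
All paths are blocked; X2 ⊥ X5 | {X1, X4} holds.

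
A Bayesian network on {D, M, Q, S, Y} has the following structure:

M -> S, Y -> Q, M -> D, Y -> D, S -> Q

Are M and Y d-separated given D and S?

No

There are 2 undirected paths between M and Y; checking each against the conditioning set {D, S}:
Path 1: M → S → Q ← Y
  S is a chain here and S is conditioned on, so the path is blocked at S.
Path 2: M → D ← Y
  D is a collider and D is conditioned on, which opens it — no node blocks this path, so it is active.
Because an active path exists, M and Y are not d-separated.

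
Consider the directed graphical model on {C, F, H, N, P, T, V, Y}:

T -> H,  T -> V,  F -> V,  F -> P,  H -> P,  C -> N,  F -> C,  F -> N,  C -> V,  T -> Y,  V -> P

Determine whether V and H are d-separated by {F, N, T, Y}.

Yes — V and H are d-separated given {F, N, T, Y}.

Enumerating the 5 paths from V to H and testing each for blocking by {F, N, T, Y}:
Path 1: V ← T → H
  T is a fork here and T is conditioned on, so the path is blocked at T.
Path 2: V → P ← H
  P is a collider here and neither P nor any of its descendants is conditioned on, so the collider stays closed — the path is blocked at P.
Path 3: V ← F → P ← H
  F is a fork here and F is conditioned on, so the path is blocked at F.
Path 4: V ← C ← F → P ← H
  F is a fork here and F is conditioned on, so the path is blocked at F.
Path 5: V ← C → N ← F → P ← H
  F is a fork here and F is conditioned on, so the path is blocked at F.
Every path is blocked, so V and H are d-separated given {F, N, T, Y}.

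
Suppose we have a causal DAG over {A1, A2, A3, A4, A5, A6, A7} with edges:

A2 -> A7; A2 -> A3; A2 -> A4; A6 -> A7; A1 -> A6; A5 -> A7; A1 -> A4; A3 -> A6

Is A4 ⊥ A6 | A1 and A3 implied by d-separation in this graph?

Yes

3 paths connect A4 and A6; each must be blocked for d-separation to hold:
Path 1: A4 ← A1 → A6
  A1 is a fork here and A1 is conditioned on, so the path is blocked at A1.
Path 2: A4 ← A2 → A3 → A6
  A3 is a chain here and A3 is conditioned on, so the path is blocked at A3.
Path 3: A4 ← A2 → A7 ← A6
  A7 is a collider here and neither A7 nor any of its descendants is conditioned on, so the collider stays closed — the path is blocked at A7.
All paths are blocked; A4 ⊥ A6 | {A1, A3} holds.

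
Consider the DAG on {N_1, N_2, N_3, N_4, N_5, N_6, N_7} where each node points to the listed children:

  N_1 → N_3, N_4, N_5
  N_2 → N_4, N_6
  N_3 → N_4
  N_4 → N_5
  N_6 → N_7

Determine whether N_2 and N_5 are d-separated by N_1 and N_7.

No — N_2 and N_5 are not d-separated given {N_1, N_7}.

Enumerating the 3 paths from N_2 to N_5 and testing each for blocking by {N_1, N_7}:
  1. N_2 → N_4 ← N_1 → N_5 — N_4:collider[blocks]; N_1:fork[blocks] ⇒ blocked
  2. N_2 → N_4 ← N_3 ← N_1 → N_5 — N_4:collider[blocks]; N_3:chain[open]; N_1:fork[blocks] ⇒ blocked
  3. N_2 → N_4 → N_5 — N_4:chain[open] ⇒ active
Because an active path exists, N_2 and N_5 are not d-separated.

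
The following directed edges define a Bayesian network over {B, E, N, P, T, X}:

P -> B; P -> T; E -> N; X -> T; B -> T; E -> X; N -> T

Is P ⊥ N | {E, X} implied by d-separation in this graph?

4 paths connect P and N; each must be blocked for d-separation to hold:
  1. P → B → T ← N — B:chain[open]; T:collider[blocks] ⇒ blocked
  2. P → B → T ← X ← E → N — B:chain[open]; T:collider[blocks]; X:chain[blocks]; E:fork[blocks] ⇒ blocked
  3. P → T ← N — T:collider[blocks] ⇒ blocked
  4. P → T ← X ← E → N — T:collider[blocks]; X:chain[blocks]; E:fork[blocks] ⇒ blocked
Since every path is blocked, d-separation holds.

Yes — P and N are d-separated given {E, X}.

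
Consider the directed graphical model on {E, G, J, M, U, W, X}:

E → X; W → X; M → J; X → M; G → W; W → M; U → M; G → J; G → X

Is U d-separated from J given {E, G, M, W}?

Yes — U and J are d-separated given {E, G, M, W}.

Enumerating the 5 paths from U to J and testing each for blocking by {E, G, M, W}:
Path 1: U → M → J
  M is a chain here and M is conditioned on, so the path is blocked at M.
Path 2: U → M ← W → X ← G → J
  W is a fork here and W is conditioned on, so the path is blocked at W.
Path 3: U → M ← W ← G → J
  W is a chain here and W is conditioned on, so the path is blocked at W.
Path 4: U → M ← X ← W ← G → J
  W is a chain here and W is conditioned on, so the path is blocked at W.
Path 5: U → M ← X ← G → J
  G is a fork here and G is conditioned on, so the path is blocked at G.
Every path is blocked, so U and J are d-separated given {E, G, M, W}.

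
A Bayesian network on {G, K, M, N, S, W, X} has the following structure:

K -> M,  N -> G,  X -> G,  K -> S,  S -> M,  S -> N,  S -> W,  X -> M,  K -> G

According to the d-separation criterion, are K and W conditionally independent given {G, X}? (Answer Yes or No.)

We examine all 5 paths between K and W:
Path 1: K → G ← X → M ← S → W
  X is a fork here and X is conditioned on, so the path is blocked at X.
Path 2: K → G ← N ← S → W
  G is a collider and G is conditioned on, which opens it; N is a chain and N is not conditioned on; S is a fork and S is not conditioned on — no node blocks this path, so it is active.
Path 3: K → S → W
  S is a chain and S is not conditioned on — no node blocks this path, so it is active.
Path 4: K → M ← X → G ← N ← S → W
  M is a collider here and neither M nor any of its descendants is conditioned on, so the collider stays closed — the path is blocked at M.
Path 5: K → M ← S → W
  M is a collider here and neither M nor any of its descendants is conditioned on, so the collider stays closed — the path is blocked at M.
Because an active path exists, K and W are not d-separated.

No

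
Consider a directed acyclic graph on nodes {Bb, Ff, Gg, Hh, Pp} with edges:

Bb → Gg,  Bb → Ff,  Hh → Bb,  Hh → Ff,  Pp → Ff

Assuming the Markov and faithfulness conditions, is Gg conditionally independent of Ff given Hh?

No — Gg and Ff are not d-separated given {Hh}.

We examine all 2 paths between Gg and Ff:
Path 1: Gg ← Bb ← Hh → Ff
  Hh is a fork here and Hh is conditioned on, so the path is blocked at Hh.
Path 2: Gg ← Bb → Ff
  Bb is a fork and Bb is not conditioned on — no node blocks this path, so it is active.
Because an active path exists, Gg and Ff are not d-separated.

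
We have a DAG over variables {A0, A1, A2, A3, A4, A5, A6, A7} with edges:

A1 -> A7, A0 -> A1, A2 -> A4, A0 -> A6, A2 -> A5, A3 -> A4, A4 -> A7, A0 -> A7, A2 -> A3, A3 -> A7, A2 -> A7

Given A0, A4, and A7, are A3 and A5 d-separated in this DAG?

No

5 paths connect A3 and A5; each must be blocked for d-separation to hold:
  1. A3 → A7 ← A2 → A5 — A7:collider[open]; A2:fork[open] ⇒ active
  2. A3 → A7 ← A4 ← A2 → A5 — A7:collider[open]; A4:chain[blocks]; A2:fork[open] ⇒ blocked
  3. A3 ← A2 → A5 — A2:fork[open] ⇒ active
  4. A3 → A4 → A7 ← A2 → A5 — A4:chain[blocks]; A7:collider[open]; A2:fork[open] ⇒ blocked
  5. A3 → A4 ← A2 → A5 — A4:collider[open]; A2:fork[open] ⇒ active
Since the path A3 → A7 ← A2 → A5 is active, A3 and A5 are not d-separated given {A0, A4, A7}.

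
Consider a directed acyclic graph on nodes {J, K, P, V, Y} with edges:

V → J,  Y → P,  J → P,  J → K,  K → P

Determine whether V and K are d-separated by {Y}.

Enumerating the 2 paths from V to K and testing each for blocking by {Y}:
Path 1: V → J → K
  J is a chain and J is not conditioned on — no node blocks this path, so it is active.
Path 2: V → J → P ← K
  P is a collider here and neither P nor any of its descendants is conditioned on, so the collider stays closed — the path is blocked at P.
Since the path V → J → K is active, V and K are not d-separated given {Y}.

No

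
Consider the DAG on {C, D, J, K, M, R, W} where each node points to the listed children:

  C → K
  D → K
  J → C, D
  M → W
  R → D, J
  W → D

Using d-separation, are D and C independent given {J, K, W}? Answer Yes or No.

No

We examine all 3 paths between D and C:
  1. D → K ← C — K:collider[open] ⇒ active
  2. D ← R → J → C — R:fork[open]; J:chain[blocks] ⇒ blocked
  3. D ← J → C — J:fork[blocks] ⇒ blocked
At least one path is unblocked, so d-separation fails.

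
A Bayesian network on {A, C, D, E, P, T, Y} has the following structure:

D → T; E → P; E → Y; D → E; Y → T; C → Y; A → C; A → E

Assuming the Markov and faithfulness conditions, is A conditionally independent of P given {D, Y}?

3 paths connect A and P; each must be blocked for d-separation to hold:
  1. A → E → P — E:chain[open] ⇒ active
  2. A → C → Y → T ← D → E → P — C:chain[open]; Y:chain[blocks]; T:collider[blocks]; D:fork[blocks]; E:chain[open] ⇒ blocked
  3. A → C → Y ← E → P — C:chain[open]; Y:collider[open]; E:fork[open] ⇒ active
At least one path is unblocked, so d-separation fails.

No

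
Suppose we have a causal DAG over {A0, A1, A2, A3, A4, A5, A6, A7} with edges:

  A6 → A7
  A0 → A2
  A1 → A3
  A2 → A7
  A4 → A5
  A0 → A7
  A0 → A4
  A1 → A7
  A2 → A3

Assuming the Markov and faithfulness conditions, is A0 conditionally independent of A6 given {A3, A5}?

There are 3 undirected paths between A0 and A6; checking each against the conditioning set {A3, A5}:
Path 1: A0 → A2 → A7 ← A6
  A7 is a collider here and neither A7 nor any of its descendants is conditioned on, so the collider stays closed — the path is blocked at A7.
Path 2: A0 → A2 → A3 ← A1 → A7 ← A6
  A7 is a collider here and neither A7 nor any of its descendants is conditioned on, so the collider stays closed — the path is blocked at A7.
Path 3: A0 → A7 ← A6
  A7 is a collider here and neither A7 nor any of its descendants is conditioned on, so the collider stays closed — the path is blocked at A7.
Every path is blocked, so A0 and A6 are d-separated given {A3, A5}.

Yes — A0 and A6 are d-separated given {A3, A5}.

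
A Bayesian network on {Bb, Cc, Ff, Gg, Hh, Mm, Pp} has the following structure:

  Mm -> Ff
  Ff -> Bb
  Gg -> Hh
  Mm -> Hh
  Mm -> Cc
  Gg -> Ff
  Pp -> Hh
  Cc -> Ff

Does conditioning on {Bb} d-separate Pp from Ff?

Yes

There are 3 undirected paths between Pp and Ff; checking each against the conditioning set {Bb}:
  1. Pp → Hh ← Mm → Ff — Hh:collider[blocks]; Mm:fork[open] ⇒ blocked
  2. Pp → Hh ← Mm → Cc → Ff — Hh:collider[blocks]; Mm:fork[open]; Cc:chain[open] ⇒ blocked
  3. Pp → Hh ← Gg → Ff — Hh:collider[blocks]; Gg:fork[open] ⇒ blocked
Since every path is blocked, d-separation holds.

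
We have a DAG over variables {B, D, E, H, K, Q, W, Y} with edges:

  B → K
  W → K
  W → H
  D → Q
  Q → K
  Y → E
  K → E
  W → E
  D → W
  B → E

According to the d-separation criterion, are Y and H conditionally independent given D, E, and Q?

5 paths connect Y and H; each must be blocked for d-separation to hold:
Path 1: Y → E ← B → K ← W → H
  E is a collider and E is conditioned on, which opens it; B is a fork and B is not conditioned on; K is a collider and its descendant E is conditioned on, which opens it; W is a fork and W is not conditioned on — no node blocks this path, so it is active.
Path 2: Y → E ← B → K ← Q ← D → W → H
  Q is a chain here and Q is conditioned on, so the path is blocked at Q.
Path 3: Y → E ← K ← W → H
  E is a collider and E is conditioned on, which opens it; K is a chain and K is not conditioned on; W is a fork and W is not conditioned on — no node blocks this path, so it is active.
Path 4: Y → E ← K ← Q ← D → W → H
  Q is a chain here and Q is conditioned on, so the path is blocked at Q.
Path 5: Y → E ← W → H
  E is a collider and E is conditioned on, which opens it; W is a fork and W is not conditioned on — no node blocks this path, so it is active.
Because an active path exists, Y and H are not d-separated.

No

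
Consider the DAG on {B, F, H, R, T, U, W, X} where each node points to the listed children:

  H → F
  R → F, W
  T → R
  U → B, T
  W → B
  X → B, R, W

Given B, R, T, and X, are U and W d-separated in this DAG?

No

There are 6 undirected paths between U and W; checking each against the conditioning set {B, R, T, X}:
Path 1: U → T → R → W
  T is a chain here and T is conditioned on, so the path is blocked at T.
Path 2: U → T → R ← X → B ← W
  T is a chain here and T is conditioned on, so the path is blocked at T.
Path 3: U → T → R ← X → W
  T is a chain here and T is conditioned on, so the path is blocked at T.
Path 4: U → B ← W
  B is a collider and B is conditioned on, which opens it — no node blocks this path, so it is active.
Path 5: U → B ← X → R → W
  X is a fork here and X is conditioned on, so the path is blocked at X.
Path 6: U → B ← X → W
  X is a fork here and X is conditioned on, so the path is blocked at X.
At least one path is unblocked, so d-separation fails.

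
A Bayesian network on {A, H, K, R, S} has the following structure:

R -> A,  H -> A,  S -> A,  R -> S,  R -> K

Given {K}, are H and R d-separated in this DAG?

Yes

Enumerating the 2 paths from H to R and testing each for blocking by {K}:
  1. H → A ← S ← R — A:collider[blocks]; S:chain[open] ⇒ blocked
  2. H → A ← R — A:collider[blocks] ⇒ blocked
All paths are blocked; H ⊥ R | {K} holds.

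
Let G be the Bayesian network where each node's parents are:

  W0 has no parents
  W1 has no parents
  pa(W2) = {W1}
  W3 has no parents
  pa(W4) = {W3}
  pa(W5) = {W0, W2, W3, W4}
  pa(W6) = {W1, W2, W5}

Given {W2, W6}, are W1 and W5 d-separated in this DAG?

No

Enumerating the 4 paths from W1 to W5 and testing each for blocking by {W2, W6}:
Path 1: W1 → W6 ← W5
  W6 is a collider and W6 is conditioned on, which opens it — no node blocks this path, so it is active.
Path 2: W1 → W6 ← W2 → W5
  W2 is a fork here and W2 is conditioned on, so the path is blocked at W2.
Path 3: W1 → W2 → W6 ← W5
  W2 is a chain here and W2 is conditioned on, so the path is blocked at W2.
Path 4: W1 → W2 → W5
  W2 is a chain here and W2 is conditioned on, so the path is blocked at W2.
Because an active path exists, W1 and W5 are not d-separated.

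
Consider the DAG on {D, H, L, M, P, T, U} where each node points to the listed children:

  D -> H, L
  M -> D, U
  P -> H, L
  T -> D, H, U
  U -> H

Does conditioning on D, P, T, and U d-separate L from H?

6 paths connect L and H; each must be blocked for d-separation to hold:
Path 1: L ← P → H
  P is a fork here and P is conditioned on, so the path is blocked at P.
Path 2: L ← D ← M → U ← T → H
  D is a chain here and D is conditioned on, so the path is blocked at D.
Path 3: L ← D ← M → U → H
  D is a chain here and D is conditioned on, so the path is blocked at D.
Path 4: L ← D ← T → U → H
  D is a chain here and D is conditioned on, so the path is blocked at D.
Path 5: L ← D ← T → H
  D is a chain here and D is conditioned on, so the path is blocked at D.
Path 6: L ← D → H
  D is a fork here and D is conditioned on, so the path is blocked at D.
All paths are blocked; L ⊥ H | {D, P, T, U} holds.

Yes — L and H are d-separated given {D, P, T, U}.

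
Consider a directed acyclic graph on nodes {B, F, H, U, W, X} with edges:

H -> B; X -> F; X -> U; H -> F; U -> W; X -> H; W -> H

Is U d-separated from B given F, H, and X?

Yes — U and B are d-separated given {F, H, X}.

There are 3 undirected paths between U and B; checking each against the conditioning set {F, H, X}:
Path 1: U → W → H → B
  H is a chain here and H is conditioned on, so the path is blocked at H.
Path 2: U ← X → F ← H → B
  X is a fork here and X is conditioned on, so the path is blocked at X.
Path 3: U ← X → H → B
  X is a fork here and X is conditioned on, so the path is blocked at X.
All paths are blocked; U ⊥ B | {F, H, X} holds.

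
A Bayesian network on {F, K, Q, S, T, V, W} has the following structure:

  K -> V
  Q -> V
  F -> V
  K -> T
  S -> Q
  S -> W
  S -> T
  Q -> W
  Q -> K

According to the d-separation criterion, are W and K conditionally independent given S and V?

No — W and K are not d-separated given {S, V}.

Enumerating the 6 paths from W to K and testing each for blocking by {S, V}:
  1. W ← S → T ← K — S:fork[blocks]; T:collider[blocks] ⇒ blocked
  2. W ← S → Q → K — S:fork[blocks]; Q:chain[open] ⇒ blocked
  3. W ← S → Q → V ← K — S:fork[blocks]; Q:chain[open]; V:collider[open] ⇒ blocked
  4. W ← Q → K — Q:fork[open] ⇒ active
  5. W ← Q ← S → T ← K — Q:chain[open]; S:fork[blocks]; T:collider[blocks] ⇒ blocked
  6. W ← Q → V ← K — Q:fork[open]; V:collider[open] ⇒ active
At least one path is unblocked, so d-separation fails.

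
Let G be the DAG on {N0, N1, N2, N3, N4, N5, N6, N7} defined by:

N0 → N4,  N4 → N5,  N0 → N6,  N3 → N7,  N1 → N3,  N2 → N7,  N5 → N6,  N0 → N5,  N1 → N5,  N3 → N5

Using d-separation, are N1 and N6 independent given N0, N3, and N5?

6 paths connect N1 and N6; each must be blocked for d-separation to hold:
  1. N1 → N5 ← N4 ← N0 → N6 — N5:collider[open]; N4:chain[open]; N0:fork[blocks] ⇒ blocked
  2. N1 → N5 → N6 — N5:chain[blocks] ⇒ blocked
  3. N1 → N5 ← N0 → N6 — N5:collider[open]; N0:fork[blocks] ⇒ blocked
  4. N1 → N3 → N5 ← N4 ← N0 → N6 — N3:chain[blocks]; N5:collider[open]; N4:chain[open]; N0:fork[blocks] ⇒ blocked
  5. N1 → N3 → N5 → N6 — N3:chain[blocks]; N5:chain[blocks] ⇒ blocked
  6. N1 → N3 → N5 ← N0 → N6 — N3:chain[blocks]; N5:collider[open]; N0:fork[blocks] ⇒ blocked
Since every path is blocked, d-separation holds.

Yes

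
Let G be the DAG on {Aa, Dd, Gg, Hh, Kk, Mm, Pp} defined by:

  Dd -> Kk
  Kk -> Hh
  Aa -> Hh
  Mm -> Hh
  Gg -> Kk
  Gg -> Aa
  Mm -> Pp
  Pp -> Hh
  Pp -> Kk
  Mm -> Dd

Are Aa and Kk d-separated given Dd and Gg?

Yes

6 paths connect Aa and Kk; each must be blocked for d-separation to hold:
Path 1: Aa → Hh ← Mm → Dd → Kk
  Hh is a collider here and neither Hh nor any of its descendants is conditioned on, so the collider stays closed — the path is blocked at Hh.
Path 2: Aa → Hh ← Mm → Pp → Kk
  Hh is a collider here and neither Hh nor any of its descendants is conditioned on, so the collider stays closed — the path is blocked at Hh.
Path 3: Aa → Hh ← Kk
  Hh is a collider here and neither Hh nor any of its descendants is conditioned on, so the collider stays closed — the path is blocked at Hh.
Path 4: Aa → Hh ← Pp ← Mm → Dd → Kk
  Hh is a collider here and neither Hh nor any of its descendants is conditioned on, so the collider stays closed — the path is blocked at Hh.
Path 5: Aa → Hh ← Pp → Kk
  Hh is a collider here and neither Hh nor any of its descendants is conditioned on, so the collider stays closed — the path is blocked at Hh.
Path 6: Aa ← Gg → Kk
  Gg is a fork here and Gg is conditioned on, so the path is blocked at Gg.
All paths are blocked; Aa ⊥ Kk | {Dd, Gg} holds.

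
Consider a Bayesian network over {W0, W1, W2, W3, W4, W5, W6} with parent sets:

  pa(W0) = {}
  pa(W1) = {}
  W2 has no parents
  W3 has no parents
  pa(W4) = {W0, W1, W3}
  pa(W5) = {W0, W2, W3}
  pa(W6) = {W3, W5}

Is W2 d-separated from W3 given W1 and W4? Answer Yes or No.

There are 3 undirected paths between W2 and W3; checking each against the conditioning set {W1, W4}:
  1. W2 → W5 ← W3 — W5:collider[blocks] ⇒ blocked
  2. W2 → W5 ← W0 → W4 ← W3 — W5:collider[blocks]; W0:fork[open]; W4:collider[open] ⇒ blocked
  3. W2 → W5 → W6 ← W3 — W5:chain[open]; W6:collider[blocks] ⇒ blocked
Since every path is blocked, d-separation holds.

Yes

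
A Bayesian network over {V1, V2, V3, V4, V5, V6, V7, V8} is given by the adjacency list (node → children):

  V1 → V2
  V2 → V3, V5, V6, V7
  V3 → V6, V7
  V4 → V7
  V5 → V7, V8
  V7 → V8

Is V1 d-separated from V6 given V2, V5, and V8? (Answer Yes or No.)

Yes

5 paths connect V1 and V6; each must be blocked for d-separation to hold:
  1. V1 → V2 → V6 — V2:chain[blocks] ⇒ blocked
  2. V1 → V2 → V5 → V8 ← V7 ← V3 → V6 — V2:chain[blocks]; V5:chain[blocks]; V8:collider[open]; V7:chain[open]; V3:fork[open] ⇒ blocked
  3. V1 → V2 → V5 → V7 ← V3 → V6 — V2:chain[blocks]; V5:chain[blocks]; V7:collider[open]; V3:fork[open] ⇒ blocked
  4. V1 → V2 → V3 → V6 — V2:chain[blocks]; V3:chain[open] ⇒ blocked
  5. V1 → V2 → V7 ← V3 → V6 — V2:chain[blocks]; V7:collider[open]; V3:fork[open] ⇒ blocked
All paths are blocked; V1 ⊥ V6 | {V2, V5, V8} holds.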